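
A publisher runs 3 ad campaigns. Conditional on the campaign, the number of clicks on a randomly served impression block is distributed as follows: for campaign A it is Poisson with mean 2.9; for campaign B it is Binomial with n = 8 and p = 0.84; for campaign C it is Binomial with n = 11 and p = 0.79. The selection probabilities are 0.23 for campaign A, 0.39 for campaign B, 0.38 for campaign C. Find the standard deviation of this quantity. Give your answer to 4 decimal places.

Per component, A: μ=2.9, E[X²]=11.31; B: μ=6.72, E[X²]=46.2336; C: μ=8.69, E[X²]=77.341.
E[X] = 0.23·2.9 + 0.39·6.72 + 0.38·8.69 = 6.59.
E[X²] = 0.23·11.31 + 0.39·46.2336 + 0.38·77.341 = 50.022.
Var(X) = E[X²] − (E[X])² = 50.022 − 43.4281 = 6.59388.
SD(X) = √6.59388 = 2.56786.

2.5679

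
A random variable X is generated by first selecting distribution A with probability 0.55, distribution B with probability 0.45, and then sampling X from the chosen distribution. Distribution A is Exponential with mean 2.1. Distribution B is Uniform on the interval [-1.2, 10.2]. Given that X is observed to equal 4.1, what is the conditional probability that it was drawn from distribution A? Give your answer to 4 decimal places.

0.4850

Likelihoods f(4.1 | ·): A: 0.0675884; B: 0.0877193.
Posterior ∝ prior × likelihood. Numerator for A: 0.55·0.0675884 = 0.0371736.
Normalizing constant: 0.55·0.0675884 + 0.45·0.0877193 = 0.0766473.
P(A | observation) = 0.0371736 / 0.0766473 = 0.484996.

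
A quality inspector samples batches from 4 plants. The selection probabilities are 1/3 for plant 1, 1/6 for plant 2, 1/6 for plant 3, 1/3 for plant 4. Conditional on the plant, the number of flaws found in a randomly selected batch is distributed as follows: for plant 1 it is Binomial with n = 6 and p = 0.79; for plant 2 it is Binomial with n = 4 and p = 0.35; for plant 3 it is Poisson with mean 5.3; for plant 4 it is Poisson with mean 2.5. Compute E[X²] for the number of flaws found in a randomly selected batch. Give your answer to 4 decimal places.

16.7810

For each component E[X²] = Var + (mean)², giving 1: 23.463; 2: 2.87; 3: 33.39; 4: 8.75.
Overall E[X²] = 0.333333·23.463 + 0.166667·2.87 + 0.166667·33.39 + 0.333333·8.75 = 16.781.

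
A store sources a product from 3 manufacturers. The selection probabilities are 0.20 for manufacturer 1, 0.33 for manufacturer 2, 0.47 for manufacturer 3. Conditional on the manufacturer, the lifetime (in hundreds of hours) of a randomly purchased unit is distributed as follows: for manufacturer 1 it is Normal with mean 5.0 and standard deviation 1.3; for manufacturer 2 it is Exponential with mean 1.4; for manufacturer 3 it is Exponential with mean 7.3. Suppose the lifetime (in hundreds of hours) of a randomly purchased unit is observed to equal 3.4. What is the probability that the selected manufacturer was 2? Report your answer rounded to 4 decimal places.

Likelihoods f(3.4 | ·): 1: 0.143891; 2: 0.0629733; 3: 0.0859811.
Posterior ∝ prior × likelihood. Numerator for 2: 0.33·0.0629733 = 0.0207812.
Normalizing constant: 0.2·0.143891 + 0.33·0.0629733 + 0.47·0.0859811 = 0.0899705.
P(2 | observation) = 0.0207812 / 0.0899705 = 0.230978.

0.2310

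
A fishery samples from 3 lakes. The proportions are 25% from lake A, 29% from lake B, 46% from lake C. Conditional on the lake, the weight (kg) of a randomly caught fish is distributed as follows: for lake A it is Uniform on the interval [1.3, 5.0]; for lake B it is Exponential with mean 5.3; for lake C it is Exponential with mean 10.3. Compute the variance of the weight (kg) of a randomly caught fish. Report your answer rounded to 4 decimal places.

Per component, A: μ=3.15, E[X²]=11.0633; B: μ=5.3, E[X²]=56.18; C: μ=10.3, E[X²]=212.18.
E[X] = 0.25·3.15 + 0.29·5.3 + 0.46·10.3 = 7.0625.
E[X²] = 0.25·11.0633 + 0.29·56.18 + 0.46·212.18 = 116.661.
Var(X) = E[X²] − (E[X])² = 116.661 − 49.8789 = 66.7819.

66.7819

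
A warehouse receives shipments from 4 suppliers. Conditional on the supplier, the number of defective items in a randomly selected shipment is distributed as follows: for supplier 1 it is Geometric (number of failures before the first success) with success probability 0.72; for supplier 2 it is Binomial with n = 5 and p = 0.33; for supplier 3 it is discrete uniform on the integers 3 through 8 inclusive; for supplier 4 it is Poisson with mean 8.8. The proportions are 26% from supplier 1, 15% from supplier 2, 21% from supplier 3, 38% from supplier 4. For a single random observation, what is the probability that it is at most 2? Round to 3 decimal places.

0.376

Conditional on each supplier, P(X ≤ 2): 1: 0.978048; 2: 0.795037; 3: 0; 4: 0.00731357.
By total probability, P(X ≤ 2) = 0.26·0.978048 + 0.15·0.795037 + 0.21·0 + 0.38·0.00731357 = 0.376327.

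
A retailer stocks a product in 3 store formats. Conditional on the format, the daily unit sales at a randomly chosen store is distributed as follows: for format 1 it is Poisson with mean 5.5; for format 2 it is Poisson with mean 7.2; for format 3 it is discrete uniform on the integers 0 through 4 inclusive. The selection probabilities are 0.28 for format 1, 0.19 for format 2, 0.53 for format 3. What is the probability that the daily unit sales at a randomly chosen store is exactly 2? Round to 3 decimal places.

0.127

Conditional on each format, P(X = 2): 1: 0.0618124; 2: 0.0193515; 3: 0.2.
By total probability, P(X = 2) = 0.28·0.0618124 + 0.19·0.0193515 + 0.53·0.2 = 0.126984.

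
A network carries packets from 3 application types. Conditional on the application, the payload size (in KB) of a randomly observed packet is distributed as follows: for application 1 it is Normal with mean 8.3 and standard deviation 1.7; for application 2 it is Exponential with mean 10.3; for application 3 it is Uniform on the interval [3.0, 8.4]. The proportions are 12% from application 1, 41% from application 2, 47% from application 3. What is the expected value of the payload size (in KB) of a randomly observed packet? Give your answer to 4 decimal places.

7.8980

Component means — 1: 8.3; 2: 10.3; 3: 5.7.
E[X] = 0.12·8.3 + 0.41·10.3 + 0.47·5.7 = 7.898.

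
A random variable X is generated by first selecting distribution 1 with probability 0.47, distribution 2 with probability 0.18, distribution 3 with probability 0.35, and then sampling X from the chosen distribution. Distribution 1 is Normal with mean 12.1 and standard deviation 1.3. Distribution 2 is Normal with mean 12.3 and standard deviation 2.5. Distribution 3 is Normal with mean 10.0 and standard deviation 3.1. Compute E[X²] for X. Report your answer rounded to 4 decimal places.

For each component E[X²] = Var + (mean)², giving 1: 148.1; 2: 157.54; 3: 109.61.
Overall E[X²] = 0.47·148.1 + 0.18·157.54 + 0.35·109.61 = 136.328.

136.3277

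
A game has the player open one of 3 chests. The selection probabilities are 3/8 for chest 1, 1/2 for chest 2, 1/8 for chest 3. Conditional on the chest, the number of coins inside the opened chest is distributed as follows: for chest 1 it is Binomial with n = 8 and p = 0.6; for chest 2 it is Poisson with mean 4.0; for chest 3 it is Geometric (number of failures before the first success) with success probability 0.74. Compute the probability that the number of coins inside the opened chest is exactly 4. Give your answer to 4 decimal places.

0.1852

Conditional on each chest, P(X = 4): 1: 0.232243; 2: 0.195367; 3: 0.00338162.
By total probability, P(X = 4) = 0.375·0.232243 + 0.5·0.195367 + 0.125·0.00338162 = 0.185197.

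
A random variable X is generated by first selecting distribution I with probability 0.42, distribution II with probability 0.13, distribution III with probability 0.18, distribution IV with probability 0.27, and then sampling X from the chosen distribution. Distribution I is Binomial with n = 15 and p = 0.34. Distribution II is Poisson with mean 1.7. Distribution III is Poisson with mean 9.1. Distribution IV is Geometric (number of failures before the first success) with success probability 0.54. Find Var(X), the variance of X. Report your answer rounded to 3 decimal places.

Per component, I: μ=5.1, E[X²]=29.376; II: μ=1.7, E[X²]=4.59; III: μ=9.1, E[X²]=91.91; IV: μ=0.851852, E[X²]=2.30316.
E[X] = 0.42·5.1 + 0.13·1.7 + 0.18·9.1 + 0.27·0.851852 = 4.231.
E[X²] = 0.42·29.376 + 0.13·4.59 + 0.18·91.91 + 0.27·2.30316 = 30.1003.
Var(X) = E[X²] − (E[X])² = 30.1003 − 17.9014 = 12.1989.

12.199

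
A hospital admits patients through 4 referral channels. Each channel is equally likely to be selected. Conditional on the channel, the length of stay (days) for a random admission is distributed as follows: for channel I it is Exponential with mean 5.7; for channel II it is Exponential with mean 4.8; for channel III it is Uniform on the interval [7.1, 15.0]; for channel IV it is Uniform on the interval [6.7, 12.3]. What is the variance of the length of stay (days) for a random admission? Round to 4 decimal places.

Per component, I: μ=5.7, E[X²]=64.98; II: μ=4.8, E[X²]=46.08; III: μ=11.05, E[X²]=127.303; IV: μ=9.5, E[X²]=92.8633.
E[X] = 0.25·5.7 + 0.25·4.8 + 0.25·11.05 + 0.25·9.5 = 7.7625.
E[X²] = 0.25·64.98 + 0.25·46.08 + 0.25·127.303 + 0.25·92.8633 = 82.8067.
Var(X) = E[X²] − (E[X])² = 82.8067 − 60.2564 = 22.5503.

22.5503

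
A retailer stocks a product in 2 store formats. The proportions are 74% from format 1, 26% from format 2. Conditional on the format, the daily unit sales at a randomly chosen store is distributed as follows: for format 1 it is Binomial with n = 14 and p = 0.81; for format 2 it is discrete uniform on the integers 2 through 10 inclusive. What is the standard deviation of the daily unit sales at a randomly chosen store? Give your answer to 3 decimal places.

Per component, 1: μ=11.34, E[X²]=130.75; 2: μ=6, E[X²]=42.6667.
E[X] = 0.74·11.34 + 0.26·6 = 9.9516.
E[X²] = 0.74·130.75 + 0.26·42.6667 = 107.848.
Var(X) = E[X²] − (E[X])² = 107.848 − 99.0343 = 8.81414.
SD(X) = √8.81414 = 2.96886.

2.969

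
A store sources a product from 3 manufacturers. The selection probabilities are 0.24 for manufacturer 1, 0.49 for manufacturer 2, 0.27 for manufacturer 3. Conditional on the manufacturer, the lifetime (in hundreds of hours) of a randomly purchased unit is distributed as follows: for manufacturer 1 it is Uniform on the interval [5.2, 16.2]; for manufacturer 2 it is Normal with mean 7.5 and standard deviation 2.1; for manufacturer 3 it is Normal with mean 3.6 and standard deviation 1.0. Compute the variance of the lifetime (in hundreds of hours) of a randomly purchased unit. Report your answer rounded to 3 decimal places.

11.334

Per component, 1: μ=10.7, E[X²]=124.573; 2: μ=7.5, E[X²]=60.66; 3: μ=3.6, E[X²]=13.96.
E[X] = 0.24·10.7 + 0.49·7.5 + 0.27·3.6 = 7.215.
E[X²] = 0.24·124.573 + 0.49·60.66 + 0.27·13.96 = 63.3902.
Var(X) = E[X²] − (E[X])² = 63.3902 − 52.0562 = 11.334.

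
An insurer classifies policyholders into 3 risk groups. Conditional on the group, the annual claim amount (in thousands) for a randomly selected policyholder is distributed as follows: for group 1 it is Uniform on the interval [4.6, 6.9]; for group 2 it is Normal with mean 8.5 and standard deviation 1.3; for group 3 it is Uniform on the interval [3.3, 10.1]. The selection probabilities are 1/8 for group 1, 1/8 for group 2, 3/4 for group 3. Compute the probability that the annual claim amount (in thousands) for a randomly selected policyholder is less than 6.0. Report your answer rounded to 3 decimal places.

Conditional on each group, P(X < 6.0): 1: 0.608696; 2: 0.0272352; 3: 0.397059.
By total probability, P(X < 6.0) = 0.125·0.608696 + 0.125·0.0272352 + 0.75·0.397059 = 0.377285.

0.377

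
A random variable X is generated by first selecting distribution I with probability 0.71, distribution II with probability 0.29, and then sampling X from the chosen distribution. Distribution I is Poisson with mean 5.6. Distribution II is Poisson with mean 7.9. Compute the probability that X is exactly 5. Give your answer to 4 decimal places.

Conditional on each component, P(X = 5): I: 0.169711; II: 0.0950666.
By total probability, P(X = 5) = 0.71·0.169711 + 0.29·0.0950666 = 0.148064.

0.1481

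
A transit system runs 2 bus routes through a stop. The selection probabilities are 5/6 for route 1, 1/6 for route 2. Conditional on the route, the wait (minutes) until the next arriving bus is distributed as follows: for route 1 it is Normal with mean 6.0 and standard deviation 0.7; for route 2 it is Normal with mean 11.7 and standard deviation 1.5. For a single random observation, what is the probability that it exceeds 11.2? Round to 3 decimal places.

Conditional on each route, P(X > 11.2): 1: 5.4845e-14; 2: 0.630559.
By total probability, P(X > 11.2) = 0.833333·5.4845e-14 + 0.166667·0.630559 = 0.105093.

0.105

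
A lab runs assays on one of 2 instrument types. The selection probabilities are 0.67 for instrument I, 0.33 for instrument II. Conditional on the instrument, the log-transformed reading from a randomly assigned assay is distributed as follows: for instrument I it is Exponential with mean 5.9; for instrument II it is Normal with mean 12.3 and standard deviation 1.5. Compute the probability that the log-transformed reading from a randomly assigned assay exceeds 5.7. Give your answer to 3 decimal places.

0.585

Conditional on each instrument, P(X > 5.7): I: 0.380564; II: 0.999995.
By total probability, P(X > 5.7) = 0.67·0.380564 + 0.33·0.999995 = 0.584976.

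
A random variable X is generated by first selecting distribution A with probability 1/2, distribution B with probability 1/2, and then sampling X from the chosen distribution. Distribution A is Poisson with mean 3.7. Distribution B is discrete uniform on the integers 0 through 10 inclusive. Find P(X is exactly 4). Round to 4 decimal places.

Conditional on each component, P(X = 4): A: 0.193066; B: 0.0909091.
By total probability, P(X = 4) = 0.5·0.193066 + 0.5·0.0909091 = 0.141988.

0.1420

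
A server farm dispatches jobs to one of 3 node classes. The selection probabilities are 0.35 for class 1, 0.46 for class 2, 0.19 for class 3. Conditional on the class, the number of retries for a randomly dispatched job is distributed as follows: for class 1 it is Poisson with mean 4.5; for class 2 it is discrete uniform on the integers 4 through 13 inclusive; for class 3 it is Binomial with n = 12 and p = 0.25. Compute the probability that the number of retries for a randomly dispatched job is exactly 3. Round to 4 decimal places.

0.1081

Conditional on each class, P(X = 3): 1: 0.168718; 2: 0; 3: 0.258104.
By total probability, P(X = 3) = 0.35·0.168718 + 0.46·0 + 0.19·0.258104 = 0.108091.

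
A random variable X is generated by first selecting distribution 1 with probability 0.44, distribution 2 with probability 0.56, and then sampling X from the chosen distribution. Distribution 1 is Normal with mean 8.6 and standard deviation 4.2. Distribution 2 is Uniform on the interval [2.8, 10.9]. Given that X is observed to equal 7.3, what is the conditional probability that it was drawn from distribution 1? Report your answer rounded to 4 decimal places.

0.3656

Likelihoods f(7.3 | ·): 1: 0.0905434; 2: 0.123457.
Posterior ∝ prior × likelihood. Numerator for 1: 0.44·0.0905434 = 0.0398391.
Normalizing constant: 0.44·0.0905434 + 0.56·0.123457 = 0.108975.
P(1 | observation) = 0.0398391 / 0.108975 = 0.365581.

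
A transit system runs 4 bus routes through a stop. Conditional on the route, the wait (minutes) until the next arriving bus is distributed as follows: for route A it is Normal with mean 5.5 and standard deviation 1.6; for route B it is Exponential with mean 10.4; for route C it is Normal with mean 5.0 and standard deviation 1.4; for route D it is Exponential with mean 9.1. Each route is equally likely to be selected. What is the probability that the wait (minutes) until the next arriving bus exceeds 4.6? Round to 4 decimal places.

0.6428

Conditional on each route, P(X > 4.6): A: 0.713112; B: 0.642552; C: 0.612452; D: 0.603207.
By total probability, P(X > 4.6) = 0.25·0.713112 + 0.25·0.642552 + 0.25·0.612452 + 0.25·0.603207 = 0.642831.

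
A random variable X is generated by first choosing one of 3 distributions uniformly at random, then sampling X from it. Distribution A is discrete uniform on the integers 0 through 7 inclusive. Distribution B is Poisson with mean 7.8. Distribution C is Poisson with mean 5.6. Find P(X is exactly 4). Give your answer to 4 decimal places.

Conditional on each component, P(X = 4): A: 0.125; B: 0.0631932; C: 0.151528.
By total probability, P(X = 4) = 0.333333·0.125 + 0.333333·0.0631932 + 0.333333·0.151528 = 0.11324.

0.1132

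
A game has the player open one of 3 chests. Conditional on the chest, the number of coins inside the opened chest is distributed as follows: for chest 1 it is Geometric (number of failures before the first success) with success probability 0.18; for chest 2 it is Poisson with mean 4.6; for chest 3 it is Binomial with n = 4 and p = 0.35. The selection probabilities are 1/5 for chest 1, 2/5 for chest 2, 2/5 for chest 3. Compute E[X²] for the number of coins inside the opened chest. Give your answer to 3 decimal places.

20.664

For each component E[X²] = Var + (mean)², giving 1: 46.0617; 2: 25.76; 3: 2.87.
Overall E[X²] = 0.2·46.0617 + 0.4·25.76 + 0.4·2.87 = 20.6643.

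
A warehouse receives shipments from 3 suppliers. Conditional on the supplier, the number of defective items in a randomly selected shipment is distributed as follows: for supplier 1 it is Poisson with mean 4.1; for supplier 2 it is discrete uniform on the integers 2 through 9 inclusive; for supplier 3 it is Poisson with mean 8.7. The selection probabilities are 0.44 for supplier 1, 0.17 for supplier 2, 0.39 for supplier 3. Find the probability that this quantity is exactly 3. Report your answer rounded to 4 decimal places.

Conditional on each supplier, P(X = 3): 1: 0.190368; 2: 0.125; 3: 0.0182829.
By total probability, P(X = 3) = 0.44·0.190368 + 0.17·0.125 + 0.39·0.0182829 = 0.112142.

0.1121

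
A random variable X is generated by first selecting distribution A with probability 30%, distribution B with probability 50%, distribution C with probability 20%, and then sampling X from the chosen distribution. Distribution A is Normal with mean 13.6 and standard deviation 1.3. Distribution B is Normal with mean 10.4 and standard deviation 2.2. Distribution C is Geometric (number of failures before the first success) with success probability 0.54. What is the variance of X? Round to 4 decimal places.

Per component, A: μ=13.6, E[X²]=186.65; B: μ=10.4, E[X²]=113; C: μ=0.851852, E[X²]=2.30316.
E[X] = 0.3·13.6 + 0.5·10.4 + 0.2·0.851852 = 9.45037.
E[X²] = 0.3·186.65 + 0.5·113 + 0.2·2.30316 = 112.956.
Var(X) = E[X²] − (E[X])² = 112.956 − 89.3095 = 23.6461.

23.6461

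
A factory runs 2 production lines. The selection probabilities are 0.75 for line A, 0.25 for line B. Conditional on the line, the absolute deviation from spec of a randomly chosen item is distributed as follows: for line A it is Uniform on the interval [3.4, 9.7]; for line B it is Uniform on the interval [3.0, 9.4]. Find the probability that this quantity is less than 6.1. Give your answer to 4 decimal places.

Conditional on each line, P(X < 6.1): A: 0.428571; B: 0.484375.
By total probability, P(X < 6.1) = 0.75·0.428571 + 0.25·0.484375 = 0.442522.

0.4425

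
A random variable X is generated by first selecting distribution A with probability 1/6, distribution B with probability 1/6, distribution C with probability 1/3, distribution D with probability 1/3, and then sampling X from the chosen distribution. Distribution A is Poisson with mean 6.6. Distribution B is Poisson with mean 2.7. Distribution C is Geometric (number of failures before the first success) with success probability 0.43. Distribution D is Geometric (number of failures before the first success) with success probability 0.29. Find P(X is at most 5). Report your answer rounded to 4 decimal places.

0.8289

Conditional on each component, P(X ≤ 5): A: 0.354673; B: 0.943268; C: 0.965704; D: 0.8719.
By total probability, P(X ≤ 5) = 0.166667·0.354673 + 0.166667·0.943268 + 0.333333·0.965704 + 0.333333·0.8719 = 0.828858.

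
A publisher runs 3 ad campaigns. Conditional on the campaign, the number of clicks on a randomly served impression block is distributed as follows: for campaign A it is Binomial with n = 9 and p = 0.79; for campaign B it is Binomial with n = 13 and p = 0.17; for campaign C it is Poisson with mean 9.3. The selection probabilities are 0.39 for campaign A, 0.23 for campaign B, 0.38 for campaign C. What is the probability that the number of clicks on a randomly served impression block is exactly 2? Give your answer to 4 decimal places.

0.0684

Conditional on each campaign, P(X = 2): A: 0.000404661; B: 0.290303; C: 0.00395364.
By total probability, P(X = 2) = 0.39·0.000404661 + 0.23·0.290303 + 0.38·0.00395364 = 0.0684299.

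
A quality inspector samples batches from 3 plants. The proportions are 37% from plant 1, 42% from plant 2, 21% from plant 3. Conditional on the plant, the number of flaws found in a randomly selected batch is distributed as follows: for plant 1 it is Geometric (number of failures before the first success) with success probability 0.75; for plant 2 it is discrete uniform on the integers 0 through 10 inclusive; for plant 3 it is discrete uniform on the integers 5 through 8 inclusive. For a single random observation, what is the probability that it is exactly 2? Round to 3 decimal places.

Conditional on each plant, P(X = 2): 1: 0.046875; 2: 0.0909091; 3: 0.
By total probability, P(X = 2) = 0.37·0.046875 + 0.42·0.0909091 + 0.21·0 = 0.0555256.

0.056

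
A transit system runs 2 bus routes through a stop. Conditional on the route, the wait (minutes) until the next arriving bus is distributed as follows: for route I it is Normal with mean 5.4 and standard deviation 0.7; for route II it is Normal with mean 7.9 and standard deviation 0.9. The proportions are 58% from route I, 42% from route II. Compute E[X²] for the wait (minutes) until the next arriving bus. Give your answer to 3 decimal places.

For each component E[X²] = Var + (mean)², giving I: 29.65; II: 63.22.
Overall E[X²] = 0.58·29.65 + 0.42·63.22 = 43.7494.

43.749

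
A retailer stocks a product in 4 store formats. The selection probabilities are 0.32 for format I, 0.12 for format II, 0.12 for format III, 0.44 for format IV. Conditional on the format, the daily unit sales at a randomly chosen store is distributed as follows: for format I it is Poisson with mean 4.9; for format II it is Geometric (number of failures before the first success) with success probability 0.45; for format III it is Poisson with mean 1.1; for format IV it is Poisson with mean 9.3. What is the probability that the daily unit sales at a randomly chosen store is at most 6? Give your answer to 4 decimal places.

Conditional on each format, P(X ≤ 6): I: 0.776655; II: 0.984776; III: 0.999851; IV: 0.180803.
By total probability, P(X ≤ 6) = 0.32·0.776655 + 0.12·0.984776 + 0.12·0.999851 + 0.44·0.180803 = 0.566238.

0.5662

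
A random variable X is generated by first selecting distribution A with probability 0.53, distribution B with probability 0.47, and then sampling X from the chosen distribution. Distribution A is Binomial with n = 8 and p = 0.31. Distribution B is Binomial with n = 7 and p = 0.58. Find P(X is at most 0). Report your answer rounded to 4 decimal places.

0.0283

Conditional on each component, P(X ≤ 0): A: 0.0513798; B: 0.00230539.
By total probability, P(X ≤ 0) = 0.53·0.0513798 + 0.47·0.00230539 = 0.0283148.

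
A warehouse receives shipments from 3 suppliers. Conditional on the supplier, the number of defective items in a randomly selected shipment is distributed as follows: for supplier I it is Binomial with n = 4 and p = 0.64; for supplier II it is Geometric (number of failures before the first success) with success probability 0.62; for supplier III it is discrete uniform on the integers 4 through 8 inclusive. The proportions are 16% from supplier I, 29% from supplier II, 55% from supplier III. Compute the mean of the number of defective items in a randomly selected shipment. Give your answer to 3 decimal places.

Component means — I: 2.56; II: 0.612903; III: 6.
E[X] = 0.16·2.56 + 0.29·0.612903 + 0.55·6 = 3.88734.

3.887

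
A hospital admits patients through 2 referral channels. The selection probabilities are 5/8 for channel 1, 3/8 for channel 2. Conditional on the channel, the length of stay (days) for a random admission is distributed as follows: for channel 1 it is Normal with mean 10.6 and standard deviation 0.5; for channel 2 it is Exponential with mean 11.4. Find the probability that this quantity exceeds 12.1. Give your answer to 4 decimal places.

0.1306

Conditional on each channel, P(X > 12.1): 1: 0.0013499; 2: 0.34597.
By total probability, P(X > 12.1) = 0.625·0.0013499 + 0.375·0.34597 = 0.130582.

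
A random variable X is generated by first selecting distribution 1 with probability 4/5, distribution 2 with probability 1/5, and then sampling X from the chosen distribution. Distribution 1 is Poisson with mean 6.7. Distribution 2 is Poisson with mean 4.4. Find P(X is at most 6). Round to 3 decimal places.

Conditional on each component, P(X ≤ 6): 1: 0.495297; 2: 0.843645.
By total probability, P(X ≤ 6) = 0.8·0.495297 + 0.2·0.843645 = 0.564967.

0.565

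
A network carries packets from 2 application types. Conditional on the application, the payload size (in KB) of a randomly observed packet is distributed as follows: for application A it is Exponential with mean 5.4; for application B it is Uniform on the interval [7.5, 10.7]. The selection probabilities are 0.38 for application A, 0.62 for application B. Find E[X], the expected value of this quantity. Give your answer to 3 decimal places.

Component means — A: 5.4; B: 9.1.
E[X] = 0.38·5.4 + 0.62·9.1 = 7.694.

7.694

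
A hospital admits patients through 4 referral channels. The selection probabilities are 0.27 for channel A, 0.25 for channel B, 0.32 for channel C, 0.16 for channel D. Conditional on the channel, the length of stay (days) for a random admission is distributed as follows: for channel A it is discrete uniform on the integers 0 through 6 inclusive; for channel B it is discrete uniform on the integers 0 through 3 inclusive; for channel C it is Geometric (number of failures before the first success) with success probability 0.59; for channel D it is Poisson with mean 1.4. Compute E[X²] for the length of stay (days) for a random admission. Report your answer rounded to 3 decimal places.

5.454

For each component E[X²] = Var + (mean)², giving A: 13; B: 3.5; C: 1.66073; D: 3.36.
Overall E[X²] = 0.27·13 + 0.25·3.5 + 0.32·1.66073 + 0.16·3.36 = 5.45403.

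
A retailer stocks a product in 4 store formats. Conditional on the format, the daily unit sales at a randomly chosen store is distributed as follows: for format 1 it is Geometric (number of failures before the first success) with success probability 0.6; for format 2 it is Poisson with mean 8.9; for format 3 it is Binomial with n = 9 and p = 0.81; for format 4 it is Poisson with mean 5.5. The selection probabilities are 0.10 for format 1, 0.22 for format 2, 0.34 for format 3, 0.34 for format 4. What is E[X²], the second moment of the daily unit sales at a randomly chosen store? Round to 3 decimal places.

For each component E[X²] = Var + (mean)², giving 1: 1.55556; 2: 88.11; 3: 54.5292; 4: 35.75.
Overall E[X²] = 0.1·1.55556 + 0.22·88.11 + 0.34·54.5292 + 0.34·35.75 = 50.2347.

50.235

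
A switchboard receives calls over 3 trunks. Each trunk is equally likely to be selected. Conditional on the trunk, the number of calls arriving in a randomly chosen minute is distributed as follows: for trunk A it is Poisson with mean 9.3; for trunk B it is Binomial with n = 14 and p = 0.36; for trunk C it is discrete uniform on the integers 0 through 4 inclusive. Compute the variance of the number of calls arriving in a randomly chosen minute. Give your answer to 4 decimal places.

13.8062

Per component, A: μ=9.3, E[X²]=95.79; B: μ=5.04, E[X²]=28.6272; C: μ=2, E[X²]=6.
E[X] = 0.333333·9.3 + 0.333333·5.04 + 0.333333·2 = 5.44667.
E[X²] = 0.333333·95.79 + 0.333333·28.6272 + 0.333333·6 = 43.4724.
Var(X) = E[X²] − (E[X])² = 43.4724 − 29.6662 = 13.8062.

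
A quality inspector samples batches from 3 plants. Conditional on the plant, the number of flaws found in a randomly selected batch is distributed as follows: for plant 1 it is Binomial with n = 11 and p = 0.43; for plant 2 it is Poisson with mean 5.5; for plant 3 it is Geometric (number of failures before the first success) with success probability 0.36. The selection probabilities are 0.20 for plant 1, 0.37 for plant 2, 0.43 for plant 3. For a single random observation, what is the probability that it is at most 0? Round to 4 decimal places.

0.1567

Conditional on each plant, P(X ≤ 0): 1: 0.00206359; 2: 0.00408677; 3: 0.36.
By total probability, P(X ≤ 0) = 0.2·0.00206359 + 0.37·0.00408677 + 0.43·0.36 = 0.156725.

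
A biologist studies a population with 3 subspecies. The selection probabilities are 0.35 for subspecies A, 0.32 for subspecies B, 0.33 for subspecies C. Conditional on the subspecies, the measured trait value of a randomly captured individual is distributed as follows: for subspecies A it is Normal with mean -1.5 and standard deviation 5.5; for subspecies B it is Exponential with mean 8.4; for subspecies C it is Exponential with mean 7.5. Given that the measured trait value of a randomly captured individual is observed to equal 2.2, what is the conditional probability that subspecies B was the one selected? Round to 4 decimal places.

0.3559

Likelihoods f(2.2 | ·): A: 0.0578462; B: 0.0916172; C: 0.0994365.
Posterior ∝ prior × likelihood. Numerator for B: 0.32·0.0916172 = 0.0293175.
Normalizing constant: 0.35·0.0578462 + 0.32·0.0916172 + 0.33·0.0994365 = 0.0823777.
P(B | observation) = 0.0293175 / 0.0823777 = 0.355891.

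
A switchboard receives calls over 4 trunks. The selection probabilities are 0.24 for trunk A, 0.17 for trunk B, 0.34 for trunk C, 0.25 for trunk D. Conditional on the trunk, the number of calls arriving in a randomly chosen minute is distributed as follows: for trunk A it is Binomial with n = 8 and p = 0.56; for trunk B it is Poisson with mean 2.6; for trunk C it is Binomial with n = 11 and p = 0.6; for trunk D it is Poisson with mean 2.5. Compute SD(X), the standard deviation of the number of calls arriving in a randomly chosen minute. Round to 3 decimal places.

2.353

Per component, A: μ=4.48, E[X²]=22.0416; B: μ=2.6, E[X²]=9.36; C: μ=6.6, E[X²]=46.2; D: μ=2.5, E[X²]=8.75.
E[X] = 0.24·4.48 + 0.17·2.6 + 0.34·6.6 + 0.25·2.5 = 4.3862.
E[X²] = 0.24·22.0416 + 0.17·9.36 + 0.34·46.2 + 0.25·8.75 = 24.7767.
Var(X) = E[X²] − (E[X])² = 24.7767 − 19.2388 = 5.53793.
SD(X) = √5.53793 = 2.35328.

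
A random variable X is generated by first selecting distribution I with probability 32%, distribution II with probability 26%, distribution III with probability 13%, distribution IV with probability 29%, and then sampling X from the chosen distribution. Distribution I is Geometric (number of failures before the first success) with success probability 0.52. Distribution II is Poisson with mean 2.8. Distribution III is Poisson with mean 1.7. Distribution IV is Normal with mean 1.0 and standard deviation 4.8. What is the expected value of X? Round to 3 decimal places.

1.534

Component means — I: 0.923077; II: 2.8; III: 1.7; IV: 1.
E[X] = 0.32·0.923077 + 0.26·2.8 + 0.13·1.7 + 0.29·1 = 1.53438.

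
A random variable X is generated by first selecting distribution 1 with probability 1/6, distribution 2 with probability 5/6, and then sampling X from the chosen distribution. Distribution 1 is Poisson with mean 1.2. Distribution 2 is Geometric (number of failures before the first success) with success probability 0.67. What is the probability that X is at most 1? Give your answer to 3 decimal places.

0.853

Conditional on each component, P(X ≤ 1): 1: 0.662627; 2: 0.8911.
By total probability, P(X ≤ 1) = 0.166667·0.662627 + 0.833333·0.8911 = 0.853021.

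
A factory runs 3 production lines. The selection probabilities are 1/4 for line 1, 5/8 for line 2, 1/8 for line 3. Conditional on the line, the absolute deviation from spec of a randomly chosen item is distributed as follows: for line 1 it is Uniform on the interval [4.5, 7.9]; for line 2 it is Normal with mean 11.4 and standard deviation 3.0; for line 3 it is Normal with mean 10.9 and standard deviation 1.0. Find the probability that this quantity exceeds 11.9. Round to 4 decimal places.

0.2910

Conditional on each line, P(X > 11.9): 1: 0; 2: 0.433816; 3: 0.158655.
By total probability, P(X > 11.9) = 0.25·0 + 0.625·0.433816 + 0.125·0.158655 = 0.290967.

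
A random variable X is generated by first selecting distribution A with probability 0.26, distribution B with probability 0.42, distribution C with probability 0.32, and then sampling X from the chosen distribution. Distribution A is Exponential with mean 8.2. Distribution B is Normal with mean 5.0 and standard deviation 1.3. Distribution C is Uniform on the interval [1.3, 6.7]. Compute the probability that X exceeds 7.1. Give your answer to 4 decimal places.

0.1317

Conditional on each component, P(X > 7.1): A: 0.420692; B: 0.0531137; C: 0.
By total probability, P(X > 7.1) = 0.26·0.420692 + 0.42·0.0531137 + 0.32·0 = 0.131688.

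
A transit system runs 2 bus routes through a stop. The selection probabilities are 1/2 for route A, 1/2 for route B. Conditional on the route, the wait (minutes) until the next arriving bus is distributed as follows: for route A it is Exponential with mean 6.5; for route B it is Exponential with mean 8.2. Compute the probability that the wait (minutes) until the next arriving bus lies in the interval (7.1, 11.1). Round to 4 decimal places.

0.1583

Conditional on each route, P(7.1 < X < 11.1): A: 0.154158; B: 0.162399.
By total probability, P(7.1 < X < 11.1) = 0.5·0.154158 + 0.5·0.162399 = 0.158278.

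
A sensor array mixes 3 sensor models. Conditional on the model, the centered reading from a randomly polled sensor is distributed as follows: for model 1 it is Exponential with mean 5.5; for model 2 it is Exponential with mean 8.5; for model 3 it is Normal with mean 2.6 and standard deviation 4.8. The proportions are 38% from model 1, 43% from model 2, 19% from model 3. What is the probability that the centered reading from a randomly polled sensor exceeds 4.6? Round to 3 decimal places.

0.479

Conditional on each model, P(X > 4.6): 1: 0.433283; 2: 0.582063; 3: 0.338461.
By total probability, P(X > 4.6) = 0.38·0.433283 + 0.43·0.582063 + 0.19·0.338461 = 0.479242.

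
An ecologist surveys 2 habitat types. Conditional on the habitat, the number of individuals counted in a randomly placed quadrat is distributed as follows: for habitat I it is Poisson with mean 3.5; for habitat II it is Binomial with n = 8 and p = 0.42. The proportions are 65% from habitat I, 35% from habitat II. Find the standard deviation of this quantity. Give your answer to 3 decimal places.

Per component, I: μ=3.5, E[X²]=15.75; II: μ=3.36, E[X²]=13.2384.
E[X] = 0.65·3.5 + 0.35·3.36 = 3.451.
E[X²] = 0.65·15.75 + 0.35·13.2384 = 14.8709.
Var(X) = E[X²] − (E[X])² = 14.8709 − 11.9094 = 2.96154.
SD(X) = √2.96154 = 1.72091.

1.721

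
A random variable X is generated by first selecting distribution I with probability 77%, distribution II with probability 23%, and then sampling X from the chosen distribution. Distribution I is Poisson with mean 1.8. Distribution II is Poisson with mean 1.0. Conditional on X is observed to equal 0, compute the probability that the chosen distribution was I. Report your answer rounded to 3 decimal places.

0.601

Likelihoods P(X=0 | ·): I: 0.165299; II: 0.367879.
Posterior ∝ prior × likelihood. Numerator for I: 0.77·0.165299 = 0.12728.
Normalizing constant: 0.77·0.165299 + 0.23·0.367879 = 0.211892.
P(I | observation) = 0.12728 / 0.211892 = 0.600683.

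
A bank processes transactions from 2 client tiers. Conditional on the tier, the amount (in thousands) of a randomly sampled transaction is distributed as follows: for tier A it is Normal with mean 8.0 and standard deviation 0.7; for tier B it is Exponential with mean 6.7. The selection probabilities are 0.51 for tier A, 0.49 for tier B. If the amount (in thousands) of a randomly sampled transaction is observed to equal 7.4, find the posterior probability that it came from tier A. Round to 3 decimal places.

0.893

Likelihoods f(7.4 | ·): A: 0.394707; B: 0.0494603.
Posterior ∝ prior × likelihood. Numerator for A: 0.51·0.394707 = 0.201301.
Normalizing constant: 0.51·0.394707 + 0.49·0.0494603 = 0.225536.
P(A | observation) = 0.201301 / 0.225536 = 0.892543.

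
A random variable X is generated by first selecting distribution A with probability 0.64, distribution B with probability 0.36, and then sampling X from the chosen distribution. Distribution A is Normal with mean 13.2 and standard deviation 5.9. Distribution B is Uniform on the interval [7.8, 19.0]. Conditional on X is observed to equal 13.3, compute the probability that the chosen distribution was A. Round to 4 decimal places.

0.5738

Likelihoods f(13.3 | ·): A: 0.0676076; B: 0.0892857.
Posterior ∝ prior × likelihood. Numerator for A: 0.64·0.0676076 = 0.0432689.
Normalizing constant: 0.64·0.0676076 + 0.36·0.0892857 = 0.0754117.
P(A | observation) = 0.0432689 / 0.0754117 = 0.573769.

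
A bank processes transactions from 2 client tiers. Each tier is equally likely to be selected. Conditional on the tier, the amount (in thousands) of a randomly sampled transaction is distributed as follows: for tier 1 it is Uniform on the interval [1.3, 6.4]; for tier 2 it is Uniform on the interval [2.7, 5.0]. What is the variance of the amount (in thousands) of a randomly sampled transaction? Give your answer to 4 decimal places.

1.3042

Per component, 1: μ=3.85, E[X²]=16.99; 2: μ=3.85, E[X²]=15.2633.
E[X] = 0.5·3.85 + 0.5·3.85 = 3.85.
E[X²] = 0.5·16.99 + 0.5·15.2633 = 16.1267.
Var(X) = E[X²] − (E[X])² = 16.1267 − 14.8225 = 1.30417.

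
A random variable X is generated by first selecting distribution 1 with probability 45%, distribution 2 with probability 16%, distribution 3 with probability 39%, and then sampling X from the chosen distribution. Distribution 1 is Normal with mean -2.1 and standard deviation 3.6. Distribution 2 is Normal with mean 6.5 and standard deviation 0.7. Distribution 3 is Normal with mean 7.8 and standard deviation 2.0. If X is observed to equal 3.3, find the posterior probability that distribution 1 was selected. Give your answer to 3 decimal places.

Likelihoods f(3.3 | ·): 1: 0.0359771; 2: 1.6515e-05; 3: 0.0158698.
Posterior ∝ prior × likelihood. Numerator for 1: 0.45·0.0359771 = 0.0161897.
Normalizing constant: 0.45·0.0359771 + 0.16·1.6515e-05 + 0.39·0.0158698 = 0.0223816.
P(1 | observation) = 0.0161897 / 0.0223816 = 0.723349.

0.723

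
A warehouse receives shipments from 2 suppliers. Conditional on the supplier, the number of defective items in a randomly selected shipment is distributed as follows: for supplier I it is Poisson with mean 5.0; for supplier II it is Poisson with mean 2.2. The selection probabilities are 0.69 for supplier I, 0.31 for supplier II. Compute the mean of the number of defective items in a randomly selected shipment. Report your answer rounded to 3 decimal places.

Component means — I: 5; II: 2.2.
E[X] = 0.69·5 + 0.31·2.2 = 4.132.

4.132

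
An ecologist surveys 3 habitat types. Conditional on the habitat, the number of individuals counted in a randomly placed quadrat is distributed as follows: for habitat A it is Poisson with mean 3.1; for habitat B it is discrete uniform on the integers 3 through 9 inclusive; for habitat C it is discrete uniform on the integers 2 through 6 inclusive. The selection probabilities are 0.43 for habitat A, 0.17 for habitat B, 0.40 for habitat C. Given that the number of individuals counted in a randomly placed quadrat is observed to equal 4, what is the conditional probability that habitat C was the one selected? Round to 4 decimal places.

0.4474

Likelihoods P(X=4 | ·): A: 0.17335; B: 0.142857; C: 0.2.
Posterior ∝ prior × likelihood. Numerator for C: 0.4·0.2 = 0.08.
Normalizing constant: 0.43·0.17335 + 0.17·0.142857 + 0.4·0.2 = 0.178826.
P(C | observation) = 0.08 / 0.178826 = 0.447362.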